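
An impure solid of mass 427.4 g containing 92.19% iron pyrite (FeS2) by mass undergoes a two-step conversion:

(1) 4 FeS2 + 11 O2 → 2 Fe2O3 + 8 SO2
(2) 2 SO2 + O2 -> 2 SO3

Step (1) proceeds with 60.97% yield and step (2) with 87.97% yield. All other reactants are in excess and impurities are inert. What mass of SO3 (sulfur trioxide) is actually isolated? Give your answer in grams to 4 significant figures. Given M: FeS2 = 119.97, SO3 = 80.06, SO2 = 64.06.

Pure FeS2 = 427.4 × 0.9219 = 394.02 g.
n(FeS2) = 394.02 / 119.97 = 3.2843 mol.
Step 1 (FeS2:SO2 = 4:8): theoretical n(SO2) = 6.5686 mol; at 60.97% yield, n(SO2) = 4.0049 mol.
Step 2 (SO2:SO3 = 2:2): theoretical n(SO3) = 4.0049 mol, so theoretical mass = 4.0049 × 80.06 = 320.63 g.
At 87.97% yield, actual mass of SO3 = 320.63 × 0.8797 = 282.06 g.

282.1 g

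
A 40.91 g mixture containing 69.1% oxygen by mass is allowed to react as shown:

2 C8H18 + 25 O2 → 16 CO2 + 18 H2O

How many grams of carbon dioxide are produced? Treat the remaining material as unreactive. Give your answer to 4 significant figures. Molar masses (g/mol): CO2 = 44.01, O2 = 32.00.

Mass of pure O2 = 40.91 g × 0.691 = 28.269 g.
n(O2) = 28.269 g / 32.00 g/mol = 0.88340 mol.
From the equation the O2:CO2 mole ratio is 25:16, so n(CO2) = 0.88340 × 16/25 = 0.56538 mol.
Mass of CO2 = 0.56538 mol × 44.01 g/mol = 24.882 g.

24.88 g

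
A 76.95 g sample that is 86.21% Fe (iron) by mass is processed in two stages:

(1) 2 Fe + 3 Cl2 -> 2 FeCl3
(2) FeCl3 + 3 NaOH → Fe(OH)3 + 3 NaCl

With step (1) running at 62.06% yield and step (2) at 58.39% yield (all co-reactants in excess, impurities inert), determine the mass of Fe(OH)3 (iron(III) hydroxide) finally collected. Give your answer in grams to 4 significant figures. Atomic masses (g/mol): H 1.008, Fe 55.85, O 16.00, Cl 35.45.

Pure Fe = 76.95 × 0.8621 = 66.339 g.
M(Fe) = 55.85 g/mol.
M(Fe(OH)3) = 55.85 + 3(16.00) + 3(1.008) = 106.874 g/mol.
n(Fe) = 66.339 / 55.85 = 1.1878 mol.
Step 1 (Fe:FeCl3 = 2:2): theoretical n(FeCl3) = 1.1878 mol; at 62.06% yield, n(FeCl3) = 0.73715 mol.
Step 2 (FeCl3:Fe(OH)3 = 1:1): theoretical n(Fe(OH)3) = 0.73715 mol, so theoretical mass = 0.73715 × 106.874 = 78.782 g.
At 58.39% yield, actual mass of Fe(OH)3 = 78.782 × 0.5839 = 46.001 g.

46.00 g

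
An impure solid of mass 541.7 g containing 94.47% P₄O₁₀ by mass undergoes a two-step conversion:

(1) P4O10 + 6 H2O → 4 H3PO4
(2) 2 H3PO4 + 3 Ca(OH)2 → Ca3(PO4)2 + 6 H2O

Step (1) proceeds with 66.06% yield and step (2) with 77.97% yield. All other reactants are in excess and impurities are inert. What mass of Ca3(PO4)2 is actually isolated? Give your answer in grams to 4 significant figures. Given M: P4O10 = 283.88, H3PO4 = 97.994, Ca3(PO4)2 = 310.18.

576.0 g

Pure P4O10 = 541.7 × 0.9447 = 511.74 g.
n(P4O10) = 511.74 / 283.88 = 1.8027 mol.
Step 1 (P4O10:H3PO4 = 1:4): theoretical n(H3PO4) = 7.2107 mol; at 66.06% yield, n(H3PO4) = 4.7634 mol.
Step 2 (H3PO4:Ca3(PO4)2 = 2:1): theoretical n(Ca3(PO4)2) = 2.3817 mol, so theoretical mass = 2.3817 × 310.18 = 738.75 g.
At 77.97% yield, actual mass of Ca3(PO4)2 = 738.75 × 0.7797 = 576.01 g.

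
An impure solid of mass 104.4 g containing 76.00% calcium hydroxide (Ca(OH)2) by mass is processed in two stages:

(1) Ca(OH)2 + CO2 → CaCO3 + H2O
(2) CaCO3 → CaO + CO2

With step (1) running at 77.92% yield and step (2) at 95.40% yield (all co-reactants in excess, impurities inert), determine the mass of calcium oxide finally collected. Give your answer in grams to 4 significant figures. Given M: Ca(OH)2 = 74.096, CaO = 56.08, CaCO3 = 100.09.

Pure Ca(OH)2 = 104.4 × 0.7600 = 79.344 g.
n(Ca(OH)2) = 79.344 / 74.096 = 1.0708 mol.
Step 1 (Ca(OH)2:CaCO3 = 1:1): theoretical n(CaCO3) = 1.0708 mol; at 77.92% yield, n(CaCO3) = 0.83439 mol.
Step 2 (CaCO3:CaO = 1:1): theoretical n(CaO) = 0.83439 mol, so theoretical mass = 0.83439 × 56.08 = 46.793 g.
At 95.40% yield, actual mass of CaO = 46.793 × 0.9540 = 44.640 g.

44.64 g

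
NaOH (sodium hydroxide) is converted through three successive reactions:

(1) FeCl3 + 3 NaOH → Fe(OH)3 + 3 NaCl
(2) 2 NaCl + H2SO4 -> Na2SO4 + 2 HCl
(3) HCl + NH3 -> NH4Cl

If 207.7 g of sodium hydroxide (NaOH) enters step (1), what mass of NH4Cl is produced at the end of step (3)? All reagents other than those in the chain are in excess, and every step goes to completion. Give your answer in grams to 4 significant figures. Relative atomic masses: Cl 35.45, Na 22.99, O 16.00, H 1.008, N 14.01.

277.8 g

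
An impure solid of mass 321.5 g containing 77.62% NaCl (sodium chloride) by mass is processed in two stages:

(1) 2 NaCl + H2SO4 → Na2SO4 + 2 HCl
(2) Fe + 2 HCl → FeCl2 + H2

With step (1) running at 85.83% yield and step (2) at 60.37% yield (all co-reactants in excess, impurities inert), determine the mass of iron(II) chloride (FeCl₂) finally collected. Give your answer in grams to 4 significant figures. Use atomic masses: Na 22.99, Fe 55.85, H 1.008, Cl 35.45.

140.2 g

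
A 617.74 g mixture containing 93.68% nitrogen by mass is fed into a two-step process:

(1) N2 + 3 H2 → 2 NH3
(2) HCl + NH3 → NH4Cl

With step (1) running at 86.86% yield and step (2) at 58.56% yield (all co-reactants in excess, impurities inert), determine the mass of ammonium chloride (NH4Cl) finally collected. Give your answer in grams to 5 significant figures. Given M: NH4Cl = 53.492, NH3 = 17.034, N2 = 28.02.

1123.9 g

Pure N2 = 617.74 × 0.9368 = 578.699 g.
n(N2) = 578.699 / 28.02 = 20.6531 mol.
Step 1 (N2:NH3 = 1:2): theoretical n(NH3) = 41.3061 mol; at 86.86% yield, n(NH3) = 35.8785 mol.
Step 2 (NH3:NH4Cl = 1:1): theoretical n(NH4Cl) = 35.8785 mol, so theoretical mass = 35.8785 × 53.492 = 1919.21 g.
At 58.56% yield, actual mass of NH4Cl = 1919.21 × 0.5856 = 1123.89 g.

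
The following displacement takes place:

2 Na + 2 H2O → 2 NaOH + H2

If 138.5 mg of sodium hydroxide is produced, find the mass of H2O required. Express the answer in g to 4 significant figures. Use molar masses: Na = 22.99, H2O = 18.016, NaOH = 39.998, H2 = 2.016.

0.06238 g

Convert: 138.5 mg = 0.13850 g.
n(NaOH) = 0.13850 g / 39.998 g/mol = 0.0034627 mol.
From the equation the NaOH:H2O mole ratio is 2:2, so n(H2O) = 0.0034627 × 2/2 = 0.0034627 mol.
Mass of H2O = 0.0034627 mol × 18.016 g/mol = 0.062384 g.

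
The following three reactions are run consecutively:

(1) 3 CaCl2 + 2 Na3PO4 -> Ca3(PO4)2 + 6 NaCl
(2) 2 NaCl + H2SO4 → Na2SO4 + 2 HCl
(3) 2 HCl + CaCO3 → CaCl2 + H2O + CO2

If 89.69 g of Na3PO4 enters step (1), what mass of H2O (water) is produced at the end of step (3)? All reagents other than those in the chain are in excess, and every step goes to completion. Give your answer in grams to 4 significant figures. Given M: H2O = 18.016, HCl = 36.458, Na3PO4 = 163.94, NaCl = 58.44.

14.78 g

n(Na3PO4) = 89.69 / 163.94 = 0.54709 mol.
Reaction (1): Na3PO4→NaCl ratio 2:6 ⇒ n(NaCl) = 1.6413 mol.
Reaction (2): NaCl→HCl ratio 2:2 ⇒ n(HCl) = 1.6413 mol.
Reaction (3): HCl→H2O ratio 2:1 ⇒ n(H2O) = 0.82064 mol.
Mass of H2O = 0.82064 × 18.016 = 14.785 g.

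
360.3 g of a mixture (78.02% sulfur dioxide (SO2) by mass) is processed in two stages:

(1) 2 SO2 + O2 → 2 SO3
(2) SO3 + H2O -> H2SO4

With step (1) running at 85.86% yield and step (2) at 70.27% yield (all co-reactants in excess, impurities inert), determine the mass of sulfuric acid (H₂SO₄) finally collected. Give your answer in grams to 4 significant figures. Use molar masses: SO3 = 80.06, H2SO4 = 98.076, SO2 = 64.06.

259.7 g

Pure SO2 = 360.3 × 0.7802 = 281.11 g.
n(SO2) = 281.11 / 64.06 = 4.3882 mol.
Step 1 (SO2:SO3 = 2:2): theoretical n(SO3) = 4.3882 mol; at 85.86% yield, n(SO3) = 3.7677 mol.
Step 2 (SO3:H2SO4 = 1:1): theoretical n(H2SO4) = 3.7677 mol, so theoretical mass = 3.7677 × 98.076 = 369.52 g.
At 70.27% yield, actual mass of H2SO4 = 369.52 × 0.7027 = 259.66 g.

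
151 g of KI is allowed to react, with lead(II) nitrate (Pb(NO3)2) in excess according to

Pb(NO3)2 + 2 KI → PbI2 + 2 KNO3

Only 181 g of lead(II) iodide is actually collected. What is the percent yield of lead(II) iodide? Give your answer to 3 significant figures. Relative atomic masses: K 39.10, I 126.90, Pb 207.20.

M(KI) = 39.10 + 126.90 = 166.00 g/mol.
M(PbI2) = 207.20 + 2(126.90) = 461.00 g/mol.
n(KI) = 151.0 g / 166.00 g/mol = 0.9096 mol.
From the equation the KI:PbI2 mole ratio is 2:1, so n(PbI2) = 0.9096 × 1/2 = 0.4548 mol.
Mass of PbI2 = 0.4548 mol × 461.00 g/mol = 209.7 g.
This is the theoretical yield. Percent yield = 181 g / 209.7 g × 100% = 86.33%.

86.3 %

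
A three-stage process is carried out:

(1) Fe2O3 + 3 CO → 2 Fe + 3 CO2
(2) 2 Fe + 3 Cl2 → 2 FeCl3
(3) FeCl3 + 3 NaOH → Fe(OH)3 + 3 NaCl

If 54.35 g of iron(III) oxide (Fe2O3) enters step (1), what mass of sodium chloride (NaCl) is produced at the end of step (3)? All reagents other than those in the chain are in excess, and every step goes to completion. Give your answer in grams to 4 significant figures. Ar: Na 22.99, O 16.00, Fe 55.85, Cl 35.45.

M(Fe2O3) = 2(55.85) + 3(16.00) = 159.70 g/mol.
M(NaCl) = 22.99 + 35.45 = 58.44 g/mol.
n(Fe2O3) = 54.35 / 159.70 = 0.34033 mol.
Reaction (1): Fe2O3→Fe ratio 1:2 ⇒ n(Fe) = 0.68065 mol.
Reaction (2): Fe→FeCl3 ratio 2:2 ⇒ n(FeCl3) = 0.68065 mol.
Reaction (3): FeCl3→NaCl ratio 1:3 ⇒ n(NaCl) = 2.0420 mol.
Mass of NaCl = 2.0420 × 58.44 = 119.33 g.

119.3 g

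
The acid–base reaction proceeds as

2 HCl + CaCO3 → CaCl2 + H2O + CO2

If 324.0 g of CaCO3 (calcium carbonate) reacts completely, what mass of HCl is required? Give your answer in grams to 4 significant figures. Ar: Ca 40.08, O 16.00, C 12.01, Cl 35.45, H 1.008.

236.0 g

M(CaCO3) = 40.08 + 12.01 + 3(16.00) = 100.09 g/mol.
M(HCl) = 1.008 + 35.45 = 36.458 g/mol.
n(CaCO3) = 324.00 g / 100.09 g/mol = 3.2371 mol.
From the equation the CaCO3:HCl mole ratio is 1:2, so n(HCl) = 3.2371 × 2/1 = 6.4742 mol.
Mass of HCl = 6.4742 mol × 36.458 g/mol = 236.04 g.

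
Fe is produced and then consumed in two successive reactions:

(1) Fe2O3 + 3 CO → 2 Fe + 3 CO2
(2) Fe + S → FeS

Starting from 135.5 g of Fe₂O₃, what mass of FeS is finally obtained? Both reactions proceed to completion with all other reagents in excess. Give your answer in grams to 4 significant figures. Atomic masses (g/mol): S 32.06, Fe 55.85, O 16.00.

M(Fe2O3) = 2(55.85) + 3(16.00) = 159.70 g/mol.
M(FeS) = 55.85 + 32.06 = 87.91 g/mol.
n(Fe2O3) = 135.50 / 159.70 = 0.84847 mol.
Step 1 gives a 1:2 ratio of Fe2O3 to Fe, so n(Fe) = 1.6969 mol.
In step 2 the Fe:FeS ratio is 1:1, so n(FeS) = 1.6969 mol.
Mass of FeS = 1.6969 × 87.91 = 149.18 g.

149.2 g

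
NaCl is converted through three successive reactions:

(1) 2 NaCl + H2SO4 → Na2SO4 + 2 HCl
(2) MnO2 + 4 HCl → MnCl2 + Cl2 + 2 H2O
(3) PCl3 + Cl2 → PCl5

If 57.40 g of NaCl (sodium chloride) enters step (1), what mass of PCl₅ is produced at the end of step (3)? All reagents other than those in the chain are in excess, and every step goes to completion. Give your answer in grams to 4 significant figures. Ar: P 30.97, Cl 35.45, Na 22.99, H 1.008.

51.13 g

M(NaCl) = 22.99 + 35.45 = 58.44 g/mol.
M(PCl5) = 30.97 + 5(35.45) = 208.22 g/mol.
n(NaCl) = 57.40 / 58.44 = 0.98220 mol.
Reaction (1): NaCl→HCl ratio 2:2 ⇒ n(HCl) = 0.98220 mol.
Reaction (2): HCl→Cl2 ratio 4:1 ⇒ n(Cl2) = 0.24555 mol.
Reaction (3): Cl2→PCl5 ratio 1:1 ⇒ n(PCl5) = 0.24555 mol.
Mass of PCl5 = 0.24555 × 208.22 = 51.129 g.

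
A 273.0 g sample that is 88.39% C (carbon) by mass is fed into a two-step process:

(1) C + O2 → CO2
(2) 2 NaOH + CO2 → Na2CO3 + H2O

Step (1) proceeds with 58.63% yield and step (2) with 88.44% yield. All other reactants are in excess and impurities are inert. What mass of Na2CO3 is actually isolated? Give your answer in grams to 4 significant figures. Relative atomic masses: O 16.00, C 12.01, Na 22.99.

1104 g

Pure C = 273.0 × 0.8839 = 241.30 g.
M(C) = 12.01 g/mol.
M(Na2CO3) = 2(22.99) + 12.01 + 3(16.00) = 105.99 g/mol.
n(C) = 241.30 / 12.01 = 20.092 mol.
Step 1 (C:CO2 = 1:1): theoretical n(CO2) = 20.092 mol; at 58.63% yield, n(CO2) = 11.780 mol.
Step 2 (CO2:Na2CO3 = 1:1): theoretical n(Na2CO3) = 11.780 mol, so theoretical mass = 11.780 × 105.99 = 1248.6 g.
At 88.44% yield, actual mass of Na2CO3 = 1248.6 × 0.8844 = 1104.2 g.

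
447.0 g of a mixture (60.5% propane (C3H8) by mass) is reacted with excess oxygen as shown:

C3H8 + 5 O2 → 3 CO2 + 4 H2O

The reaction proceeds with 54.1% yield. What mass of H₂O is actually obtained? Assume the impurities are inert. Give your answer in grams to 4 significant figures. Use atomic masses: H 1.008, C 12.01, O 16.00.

Pure C3H8 available = 447.0 g × 0.605 = 270.44 g.
M(C3H8) = 3(12.01) + 8(1.008) = 44.094 g/mol.
M(H2O) = 2(1.008) + 16.00 = 18.016 g/mol.
n(C3H8) = 270.44 g / 44.094 g/mol = 6.1331 mol.
From the equation the C3H8:H2O mole ratio is 1:4, so n(H2O) = 6.1331 × 4/1 = 24.533 mol.
Mass of H2O = 24.533 mol × 18.016 g/mol = 441.98 g.
Actual mass collected = 441.98 g × 0.541 = 239.11 g.

239.1 g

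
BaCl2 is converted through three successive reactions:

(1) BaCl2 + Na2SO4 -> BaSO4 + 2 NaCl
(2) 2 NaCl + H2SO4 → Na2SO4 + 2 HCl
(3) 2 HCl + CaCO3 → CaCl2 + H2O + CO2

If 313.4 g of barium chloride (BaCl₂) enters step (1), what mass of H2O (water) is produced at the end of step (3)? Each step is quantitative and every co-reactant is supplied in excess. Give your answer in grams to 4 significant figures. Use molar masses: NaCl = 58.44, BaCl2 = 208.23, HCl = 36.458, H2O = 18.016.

27.12 g

n(BaCl2) = 313.4 / 208.23 = 1.5051 mol.
Reaction (1): BaCl2→NaCl ratio 1:2 ⇒ n(NaCl) = 3.0101 mol.
Reaction (2): NaCl→HCl ratio 2:2 ⇒ n(HCl) = 3.0101 mol.
Reaction (3): HCl→H2O ratio 2:1 ⇒ n(H2O) = 1.5051 mol.
Mass of H2O = 1.5051 × 18.016 = 27.115 g.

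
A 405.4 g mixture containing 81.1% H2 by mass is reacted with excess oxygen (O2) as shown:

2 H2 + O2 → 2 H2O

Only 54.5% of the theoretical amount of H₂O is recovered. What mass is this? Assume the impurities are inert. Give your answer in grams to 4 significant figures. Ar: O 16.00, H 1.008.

1601 g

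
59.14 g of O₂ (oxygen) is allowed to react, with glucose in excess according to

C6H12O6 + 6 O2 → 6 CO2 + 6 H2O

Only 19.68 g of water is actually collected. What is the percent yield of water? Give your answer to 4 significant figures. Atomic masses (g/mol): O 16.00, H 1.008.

59.11 %

M(O2) = 2(16.00) = 32.00 g/mol.
M(H2O) = 2(1.008) + 16.00 = 18.016 g/mol.
n(O2) = 59.140 g / 32.00 g/mol = 1.8481 mol.
From the equation the O2:H2O mole ratio is 6:6, so n(H2O) = 1.8481 × 6/6 = 1.8481 mol.
Mass of H2O = 1.8481 mol × 18.016 g/mol = 33.296 g.
This is the theoretical yield. Percent yield = 19.68 g / 33.296 g × 100% = 59.107%.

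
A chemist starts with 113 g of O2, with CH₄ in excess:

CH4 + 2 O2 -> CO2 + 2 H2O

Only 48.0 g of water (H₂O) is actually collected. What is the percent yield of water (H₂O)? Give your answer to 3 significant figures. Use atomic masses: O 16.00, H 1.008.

75.4 %

M(O2) = 2(16.00) = 32.00 g/mol.
M(H2O) = 2(1.008) + 16.00 = 18.016 g/mol.
n(O2) = 113.0 g / 32.00 g/mol = 3.531 mol.
From the equation the O2:H2O mole ratio is 2:2, so n(H2O) = 3.531 × 2/2 = 3.531 mol.
Mass of H2O = 3.531 mol × 18.016 g/mol = 63.62 g.
This is the theoretical yield. Percent yield = 48.0 g / 63.62 g × 100% = 75.45%.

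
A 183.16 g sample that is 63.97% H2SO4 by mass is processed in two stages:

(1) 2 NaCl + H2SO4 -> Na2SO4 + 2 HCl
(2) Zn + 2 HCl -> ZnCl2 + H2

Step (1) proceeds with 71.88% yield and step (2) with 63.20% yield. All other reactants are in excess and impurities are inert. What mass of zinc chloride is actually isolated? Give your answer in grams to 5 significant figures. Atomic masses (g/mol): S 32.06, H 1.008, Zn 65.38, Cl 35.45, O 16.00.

73.961 g

Pure H2SO4 = 183.16 × 0.6397 = 117.167 g.
M(H2SO4) = 2(1.008) + 32.06 + 4(16.00) = 98.076 g/mol.
M(ZnCl2) = 65.38 + 2(35.45) = 136.28 g/mol.
n(H2SO4) = 117.167 / 98.076 = 1.19466 mol.
Step 1 (H2SO4:HCl = 1:2): theoretical n(HCl) = 2.38932 mol; at 71.88% yield, n(HCl) = 1.71744 mol.
Step 2 (HCl:ZnCl2 = 2:1): theoretical n(ZnCl2) = 0.858721 mol, so theoretical mass = 0.858721 × 136.28 = 117.027 g.
At 63.20% yield, actual mass of ZnCl2 = 117.027 × 0.6320 = 73.9608 g.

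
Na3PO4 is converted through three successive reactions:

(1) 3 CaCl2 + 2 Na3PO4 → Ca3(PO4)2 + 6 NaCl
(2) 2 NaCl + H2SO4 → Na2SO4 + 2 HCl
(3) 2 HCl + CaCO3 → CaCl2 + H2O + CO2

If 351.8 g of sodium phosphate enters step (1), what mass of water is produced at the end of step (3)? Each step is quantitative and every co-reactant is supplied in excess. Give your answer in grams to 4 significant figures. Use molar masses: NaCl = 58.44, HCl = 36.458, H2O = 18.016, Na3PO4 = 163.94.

n(Na3PO4) = 351.8 / 163.94 = 2.1459 mol.
Reaction (1): Na3PO4→NaCl ratio 2:6 ⇒ n(NaCl) = 6.4377 mol.
Reaction (2): NaCl→HCl ratio 2:2 ⇒ n(HCl) = 6.4377 mol.
Reaction (3): HCl→H2O ratio 2:1 ⇒ n(H2O) = 3.2189 mol.
Mass of H2O = 3.2189 × 18.016 = 57.991 g.

57.99 g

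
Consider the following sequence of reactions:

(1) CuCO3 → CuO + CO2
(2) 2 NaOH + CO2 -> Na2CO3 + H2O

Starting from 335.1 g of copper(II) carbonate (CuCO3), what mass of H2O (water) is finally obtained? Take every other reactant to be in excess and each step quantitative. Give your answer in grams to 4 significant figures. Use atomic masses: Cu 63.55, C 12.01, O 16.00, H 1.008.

M(CuCO3) = 63.55 + 12.01 + 3(16.00) = 123.56 g/mol.
M(H2O) = 2(1.008) + 16.00 = 18.016 g/mol.
n(CuCO3) = 335.10 / 123.56 = 2.7120 mol.
Step 1 gives a 1:1 ratio of CuCO3 to CO2, so n(CO2) = 2.7120 mol.
In step 2 the CO2:H2O ratio is 1:1, so n(H2O) = 2.7120 mol.
Mass of H2O = 2.7120 × 18.016 = 48.860 g.

48.86 g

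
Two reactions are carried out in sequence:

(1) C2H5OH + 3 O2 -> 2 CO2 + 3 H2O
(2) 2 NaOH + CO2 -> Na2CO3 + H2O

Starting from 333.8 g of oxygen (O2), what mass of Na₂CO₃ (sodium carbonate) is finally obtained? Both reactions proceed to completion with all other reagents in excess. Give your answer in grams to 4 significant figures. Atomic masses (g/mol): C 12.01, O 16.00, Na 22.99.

737.1 g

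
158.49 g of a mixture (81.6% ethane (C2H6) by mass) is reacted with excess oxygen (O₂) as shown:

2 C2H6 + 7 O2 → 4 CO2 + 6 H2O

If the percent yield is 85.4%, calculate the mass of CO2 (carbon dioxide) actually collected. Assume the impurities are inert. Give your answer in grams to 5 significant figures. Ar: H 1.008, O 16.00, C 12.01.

Pure C2H6 available = 158.49 g × 0.816 = 129.328 g.
M(C2H6) = 2(12.01) + 6(1.008) = 30.068 g/mol.
M(CO2) = 12.01 + 2(16.00) = 44.01 g/mol.
n(C2H6) = 129.328 g / 30.068 g/mol = 4.30118 mol.
From the equation the C2H6:CO2 mole ratio is 2:4, so n(CO2) = 4.30118 × 4/2 = 8.60236 mol.
Mass of CO2 = 8.60236 mol × 44.01 g/mol = 378.590 g.
Actual mass collected = 378.590 g × 0.854 = 323.316 g.

323.32 g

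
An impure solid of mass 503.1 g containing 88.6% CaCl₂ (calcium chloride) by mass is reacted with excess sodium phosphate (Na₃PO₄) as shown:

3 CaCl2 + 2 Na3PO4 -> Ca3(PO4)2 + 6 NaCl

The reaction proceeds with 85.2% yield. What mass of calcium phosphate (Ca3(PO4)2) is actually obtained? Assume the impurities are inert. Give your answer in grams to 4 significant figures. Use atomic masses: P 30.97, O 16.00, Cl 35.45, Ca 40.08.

353.8 g

Pure CaCl2 available = 503.1 g × 0.886 = 445.75 g.
M(CaCl2) = 40.08 + 2(35.45) = 110.98 g/mol.
M(Ca3(PO4)2) = 3(40.08) + 2(30.97) + 8(16.00) = 310.18 g/mol.
n(CaCl2) = 445.75 g / 110.98 g/mol = 4.0165 mol.
From the equation the CaCl2:Ca3(PO4)2 mole ratio is 3:1, so n(Ca3(PO4)2) = 4.0165 × 1/3 = 1.3388 mol.
Mass of Ca3(PO4)2 = 1.3388 mol × 310.18 g/mol = 415.28 g.
Actual mass collected = 415.28 g × 0.852 = 353.81 g.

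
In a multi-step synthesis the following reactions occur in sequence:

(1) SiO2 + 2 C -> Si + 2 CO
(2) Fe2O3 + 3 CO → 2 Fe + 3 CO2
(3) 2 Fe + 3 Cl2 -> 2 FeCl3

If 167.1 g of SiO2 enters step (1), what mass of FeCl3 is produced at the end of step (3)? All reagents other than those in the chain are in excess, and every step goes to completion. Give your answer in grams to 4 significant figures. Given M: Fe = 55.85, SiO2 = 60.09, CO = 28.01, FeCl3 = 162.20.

601.4 g

n(SiO2) = 167.1 / 60.09 = 2.7808 mol.
Reaction (1): SiO2→CO ratio 1:2 ⇒ n(CO) = 5.5617 mol.
Reaction (2): CO→Fe ratio 3:2 ⇒ n(Fe) = 3.7078 mol.
Reaction (3): Fe→FeCl3 ratio 2:2 ⇒ n(FeCl3) = 3.7078 mol.
Mass of FeCl3 = 3.7078 × 162.20 = 601.40 g.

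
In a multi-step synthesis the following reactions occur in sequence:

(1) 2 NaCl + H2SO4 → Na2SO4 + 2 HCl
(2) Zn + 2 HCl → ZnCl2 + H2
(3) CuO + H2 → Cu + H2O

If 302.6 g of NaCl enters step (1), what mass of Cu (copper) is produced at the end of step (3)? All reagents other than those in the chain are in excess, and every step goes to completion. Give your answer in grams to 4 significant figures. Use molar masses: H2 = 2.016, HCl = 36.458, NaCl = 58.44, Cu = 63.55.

164.5 g

n(NaCl) = 302.6 / 58.44 = 5.1780 mol.
Reaction (1): NaCl→HCl ratio 2:2 ⇒ n(HCl) = 5.1780 mol.
Reaction (2): HCl→H2 ratio 2:1 ⇒ n(H2) = 2.5890 mol.
Reaction (3): H2→Cu ratio 1:1 ⇒ n(Cu) = 2.5890 mol.
Mass of Cu = 2.5890 × 63.55 = 164.53 g.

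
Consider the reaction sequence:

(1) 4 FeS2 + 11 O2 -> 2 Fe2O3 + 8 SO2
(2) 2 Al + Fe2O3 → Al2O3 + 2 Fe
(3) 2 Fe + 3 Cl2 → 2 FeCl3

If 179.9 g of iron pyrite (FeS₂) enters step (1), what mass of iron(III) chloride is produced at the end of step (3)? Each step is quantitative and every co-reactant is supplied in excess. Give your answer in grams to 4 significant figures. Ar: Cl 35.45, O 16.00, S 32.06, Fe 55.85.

243.2 g

M(FeS2) = 55.85 + 2(32.06) = 119.97 g/mol.
M(FeCl3) = 55.85 + 3(35.45) = 162.20 g/mol.
n(FeS2) = 179.9 / 119.97 = 1.4995 mol.
Reaction (1): FeS2→Fe2O3 ratio 4:2 ⇒ n(Fe2O3) = 0.74977 mol.
Reaction (2): Fe2O3→Fe ratio 1:2 ⇒ n(Fe) = 1.4995 mol.
Reaction (3): Fe→FeCl3 ratio 2:2 ⇒ n(FeCl3) = 1.4995 mol.
Mass of FeCl3 = 1.4995 × 162.20 = 243.23 g.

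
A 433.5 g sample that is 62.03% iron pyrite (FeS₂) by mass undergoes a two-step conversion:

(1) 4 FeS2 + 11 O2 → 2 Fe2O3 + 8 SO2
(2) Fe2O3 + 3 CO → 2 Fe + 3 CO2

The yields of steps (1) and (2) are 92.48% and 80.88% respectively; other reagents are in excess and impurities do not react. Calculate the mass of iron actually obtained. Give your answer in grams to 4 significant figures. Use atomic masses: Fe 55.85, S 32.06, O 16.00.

Pure FeS2 = 433.5 × 0.6203 = 268.90 g.
M(FeS2) = 55.85 + 2(32.06) = 119.97 g/mol.
M(Fe) = 55.85 g/mol.
n(FeS2) = 268.90 / 119.97 = 2.2414 mol.
Step 1 (FeS2:Fe2O3 = 4:2): theoretical n(Fe2O3) = 1.1207 mol; at 92.48% yield, n(Fe2O3) = 1.0364 mol.
Step 2 (Fe2O3:Fe = 1:2): theoretical n(Fe) = 2.0728 mol, so theoretical mass = 2.0728 × 55.85 = 115.77 g.
At 80.88% yield, actual mass of Fe = 115.77 × 0.8088 = 93.633 g.

93.63 g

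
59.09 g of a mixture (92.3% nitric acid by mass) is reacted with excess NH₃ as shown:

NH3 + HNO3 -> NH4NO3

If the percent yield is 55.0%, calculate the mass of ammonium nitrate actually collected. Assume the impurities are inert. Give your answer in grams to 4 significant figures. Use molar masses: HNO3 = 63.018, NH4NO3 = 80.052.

38.11 g

Pure HNO3 available = 59.09 g × 0.923 = 54.540 g.
n(HNO3) = 54.540 g / 63.018 g/mol = 0.86547 mol.
From the equation the HNO3:NH4NO3 mole ratio is 1:1, so n(NH4NO3) = 0.86547 × 1/1 = 0.86547 mol.
Mass of NH4NO3 = 0.86547 mol × 80.052 g/mol = 69.282 g.
Actual mass collected = 69.282 g × 0.550 = 38.105 g.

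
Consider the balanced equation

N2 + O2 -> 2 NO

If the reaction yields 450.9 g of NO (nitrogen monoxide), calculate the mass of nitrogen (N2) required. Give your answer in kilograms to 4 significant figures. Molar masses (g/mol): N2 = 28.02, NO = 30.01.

n(NO) = 450.90 g / 30.01 g/mol = 15.025 mol.
From the equation the NO:N2 mole ratio is 2:1, so n(N2) = 15.025 × 1/2 = 7.5125 mol.
Mass of N2 = 7.5125 mol × 28.02 g/mol = 210.50 g.
Converting to kg: 210.50 g = 0.2105 kg.

0.2105 kg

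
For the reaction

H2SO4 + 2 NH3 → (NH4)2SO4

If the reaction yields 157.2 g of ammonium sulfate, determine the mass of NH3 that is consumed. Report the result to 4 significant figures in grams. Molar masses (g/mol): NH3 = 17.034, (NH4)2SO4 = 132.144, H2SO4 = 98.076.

40.53 g

n((NH4)2SO4) = 157.20 g / 132.144 g/mol = 1.1896 mol.
From the equation the (NH4)2SO4:NH3 mole ratio is 1:2, so n(NH3) = 1.1896 × 2/1 = 2.3792 mol.
Mass of NH3 = 2.3792 mol × 17.034 g/mol = 40.528 g.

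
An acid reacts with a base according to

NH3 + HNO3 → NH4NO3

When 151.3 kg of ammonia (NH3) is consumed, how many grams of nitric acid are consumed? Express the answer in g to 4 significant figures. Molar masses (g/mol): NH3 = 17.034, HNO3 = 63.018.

559700 g

Convert: 151.3 kg = 151300 g.
n(NH3) = 151300 g / 17.034 g/mol = 8882.2 mol.
From the equation the NH3:HNO3 mole ratio is 1:1, so n(HNO3) = 8882.2 × 1/1 = 8882.2 mol.
Mass of HNO3 = 8882.2 mol × 63.018 g/mol = 559740 g.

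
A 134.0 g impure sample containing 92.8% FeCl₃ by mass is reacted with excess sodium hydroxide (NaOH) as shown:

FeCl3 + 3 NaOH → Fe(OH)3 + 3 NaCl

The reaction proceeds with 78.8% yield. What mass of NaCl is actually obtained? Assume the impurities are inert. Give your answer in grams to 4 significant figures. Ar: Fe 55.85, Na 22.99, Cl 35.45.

105.9 g

Pure FeCl3 available = 134.0 g × 0.928 = 124.35 g.
M(FeCl3) = 55.85 + 3(35.45) = 162.20 g/mol.
M(NaCl) = 22.99 + 35.45 = 58.44 g/mol.
n(FeCl3) = 124.35 g / 162.20 g/mol = 0.76666 mol.
From the equation the FeCl3:NaCl mole ratio is 1:3, so n(NaCl) = 0.76666 × 3/1 = 2.3000 mol.
Mass of NaCl = 2.3000 mol × 58.44 g/mol = 134.41 g.
Actual mass collected = 134.41 g × 0.788 = 105.92 g.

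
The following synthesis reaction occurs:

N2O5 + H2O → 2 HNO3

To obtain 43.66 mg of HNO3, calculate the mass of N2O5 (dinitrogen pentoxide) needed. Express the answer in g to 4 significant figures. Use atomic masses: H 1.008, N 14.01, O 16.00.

0.03742 g

M(HNO3) = 1.008 + 14.01 + 3(16.00) = 63.018 g/mol.
M(N2O5) = 2(14.01) + 5(16.00) = 108.02 g/mol.
Convert: 43.66 mg = 0.043660 g.
n(HNO3) = 0.043660 g / 63.018 g/mol = 0.00069282 mol.
From the equation the HNO3:N2O5 mole ratio is 2:1, so n(N2O5) = 0.00069282 × 1/2 = 0.00034641 mol.
Mass of N2O5 = 0.00034641 mol × 108.02 g/mol = 0.037419 g.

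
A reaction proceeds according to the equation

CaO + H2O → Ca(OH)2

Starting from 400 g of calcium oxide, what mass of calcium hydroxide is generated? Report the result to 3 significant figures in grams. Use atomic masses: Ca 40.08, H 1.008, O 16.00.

M(CaO) = 40.08 + 16.00 = 56.08 g/mol.
M(Ca(OH)2) = 40.08 + 2(16.00) + 2(1.008) = 74.096 g/mol.
n(CaO) = 400.0 g / 56.08 g/mol = 7.133 mol.
From the equation the CaO:Ca(OH)2 mole ratio is 1:1, so n(Ca(OH)2) = 7.133 × 1/1 = 7.133 mol.
Mass of Ca(OH)2 = 7.133 mol × 74.096 g/mol = 528.5 g.

529 g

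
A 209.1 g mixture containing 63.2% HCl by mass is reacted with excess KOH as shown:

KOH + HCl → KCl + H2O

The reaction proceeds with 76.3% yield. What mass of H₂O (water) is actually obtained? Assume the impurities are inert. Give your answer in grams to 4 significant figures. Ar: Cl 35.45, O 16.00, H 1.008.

49.83 g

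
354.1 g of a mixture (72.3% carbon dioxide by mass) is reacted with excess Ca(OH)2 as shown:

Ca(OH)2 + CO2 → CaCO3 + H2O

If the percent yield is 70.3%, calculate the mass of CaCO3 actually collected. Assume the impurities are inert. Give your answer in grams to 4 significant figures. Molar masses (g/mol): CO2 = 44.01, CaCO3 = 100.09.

409.3 g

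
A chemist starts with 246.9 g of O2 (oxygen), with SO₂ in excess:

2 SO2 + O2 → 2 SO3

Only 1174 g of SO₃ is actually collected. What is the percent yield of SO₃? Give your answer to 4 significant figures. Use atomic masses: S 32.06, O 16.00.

M(O2) = 2(16.00) = 32.00 g/mol.
M(SO3) = 32.06 + 3(16.00) = 80.06 g/mol.
n(O2) = 246.90 g / 32.00 g/mol = 7.7156 mol.
From the equation the O2:SO3 mole ratio is 1:2, so n(SO3) = 7.7156 × 2/1 = 15.431 mol.
Mass of SO3 = 15.431 mol × 80.06 g/mol = 1235.4 g.
This is the theoretical yield. Percent yield = 1174 g / 1235.4 g × 100% = 95.028%.

95.03 %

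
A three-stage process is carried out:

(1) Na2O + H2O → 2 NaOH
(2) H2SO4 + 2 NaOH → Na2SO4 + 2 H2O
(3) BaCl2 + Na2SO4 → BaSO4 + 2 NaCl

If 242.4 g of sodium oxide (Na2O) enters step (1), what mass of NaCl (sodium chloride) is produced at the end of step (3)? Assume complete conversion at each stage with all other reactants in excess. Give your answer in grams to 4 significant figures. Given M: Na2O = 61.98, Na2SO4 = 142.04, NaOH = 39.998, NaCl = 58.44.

n(Na2O) = 242.4 / 61.98 = 3.9109 mol.
Reaction (1): Na2O→NaOH ratio 1:2 ⇒ n(NaOH) = 7.8219 mol.
Reaction (2): NaOH→Na2SO4 ratio 2:1 ⇒ n(Na2SO4) = 3.9109 mol.
Reaction (3): Na2SO4→NaCl ratio 1:2 ⇒ n(NaCl) = 7.8219 mol.
Mass of NaCl = 7.8219 × 58.44 = 457.11 g.

457.1 g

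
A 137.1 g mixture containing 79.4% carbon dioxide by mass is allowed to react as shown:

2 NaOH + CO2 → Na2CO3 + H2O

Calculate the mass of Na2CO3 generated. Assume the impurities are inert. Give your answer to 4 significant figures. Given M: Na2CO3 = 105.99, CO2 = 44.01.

Mass of pure CO2 = 137.1 g × 0.794 = 108.86 g.
n(CO2) = 108.86 g / 44.01 g/mol = 2.4735 mol.
From the equation the CO2:Na2CO3 mole ratio is 1:1, so n(Na2CO3) = 2.4735 × 1/1 = 2.4735 mol.
Mass of Na2CO3 = 2.4735 mol × 105.99 g/mol = 262.16 g.

262.2 g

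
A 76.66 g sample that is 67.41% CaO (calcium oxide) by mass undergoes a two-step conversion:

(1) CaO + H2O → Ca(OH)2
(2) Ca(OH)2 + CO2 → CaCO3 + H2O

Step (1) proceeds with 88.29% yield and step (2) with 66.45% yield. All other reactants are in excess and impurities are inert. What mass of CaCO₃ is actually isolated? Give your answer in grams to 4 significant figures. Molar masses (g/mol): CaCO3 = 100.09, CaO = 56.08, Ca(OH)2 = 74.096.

54.11 g

Pure CaO = 76.66 × 0.6741 = 51.677 g.
n(CaO) = 51.677 / 56.08 = 0.92148 mol.
Step 1 (CaO:Ca(OH)2 = 1:1): theoretical n(Ca(OH)2) = 0.92148 mol; at 88.29% yield, n(Ca(OH)2) = 0.81357 mol.
Step 2 (Ca(OH)2:CaCO3 = 1:1): theoretical n(CaCO3) = 0.81357 mol, so theoretical mass = 0.81357 × 100.09 = 81.431 g.
At 66.45% yield, actual mass of CaCO3 = 81.431 × 0.6645 = 54.111 g.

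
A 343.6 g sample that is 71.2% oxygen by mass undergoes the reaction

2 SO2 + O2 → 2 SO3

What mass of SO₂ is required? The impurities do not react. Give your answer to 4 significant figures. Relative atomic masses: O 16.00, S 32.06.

979.5 g

Mass of pure O2 = 343.6 g × 0.712 = 244.64 g.
M(O2) = 2(16.00) = 32.00 g/mol.
M(SO2) = 32.06 + 2(16.00) = 64.06 g/mol.
n(O2) = 244.64 g / 32.00 g/mol = 7.6451 mol.
From the equation the O2:SO2 mole ratio is 1:2, so n(SO2) = 7.6451 × 2/1 = 15.290 mol.
Mass of SO2 = 15.290 mol × 64.06 g/mol = 979.49 g.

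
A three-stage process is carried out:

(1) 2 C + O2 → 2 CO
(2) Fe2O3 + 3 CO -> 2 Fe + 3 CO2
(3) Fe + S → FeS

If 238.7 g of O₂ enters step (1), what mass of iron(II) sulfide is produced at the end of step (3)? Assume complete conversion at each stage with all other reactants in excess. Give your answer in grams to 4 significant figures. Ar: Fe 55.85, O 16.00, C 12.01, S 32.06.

M(O2) = 2(16.00) = 32.00 g/mol.
M(FeS) = 55.85 + 32.06 = 87.91 g/mol.
n(O2) = 238.7 / 32.00 = 7.4594 mol.
Reaction (1): O2→CO ratio 1:2 ⇒ n(CO) = 14.919 mol.
Reaction (2): CO→Fe ratio 3:2 ⇒ n(Fe) = 9.9458 mol.
Reaction (3): Fe→FeS ratio 1:1 ⇒ n(FeS) = 9.9458 mol.
Mass of FeS = 9.9458 × 87.91 = 874.34 g.

874.3 g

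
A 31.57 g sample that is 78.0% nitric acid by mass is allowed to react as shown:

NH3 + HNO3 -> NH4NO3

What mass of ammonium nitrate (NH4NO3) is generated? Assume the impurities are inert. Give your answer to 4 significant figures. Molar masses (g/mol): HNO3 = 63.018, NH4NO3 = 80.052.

31.28 g

Mass of pure HNO3 = 31.57 g × 0.780 = 24.625 g.
n(HNO3) = 24.625 g / 63.018 g/mol = 0.39076 mol.
From the equation the HNO3:NH4NO3 mole ratio is 1:1, so n(NH4NO3) = 0.39076 × 1/1 = 0.39076 mol.
Mass of NH4NO3 = 0.39076 mol × 80.052 g/mol = 31.281 g.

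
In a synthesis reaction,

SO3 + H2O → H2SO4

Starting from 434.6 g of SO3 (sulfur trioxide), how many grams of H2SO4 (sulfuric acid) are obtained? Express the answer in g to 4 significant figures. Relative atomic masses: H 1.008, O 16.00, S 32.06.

532.4 g

M(SO3) = 32.06 + 3(16.00) = 80.06 g/mol.
M(H2SO4) = 2(1.008) + 32.06 + 4(16.00) = 98.076 g/mol.
n(SO3) = 434.60 g / 80.06 g/mol = 5.4284 mol.
From the equation the SO3:H2SO4 mole ratio is 1:1, so n(H2SO4) = 5.4284 × 1/1 = 5.4284 mol.
Mass of H2SO4 = 5.4284 mol × 98.076 g/mol = 532.40 g.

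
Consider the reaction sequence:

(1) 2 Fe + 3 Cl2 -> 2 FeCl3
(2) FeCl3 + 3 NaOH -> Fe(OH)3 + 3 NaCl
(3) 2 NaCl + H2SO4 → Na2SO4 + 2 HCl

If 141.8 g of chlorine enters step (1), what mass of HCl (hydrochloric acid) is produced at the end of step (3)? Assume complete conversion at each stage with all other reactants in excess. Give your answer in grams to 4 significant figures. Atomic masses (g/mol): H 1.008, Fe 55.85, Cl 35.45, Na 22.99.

145.8 g

M(Cl2) = 2(35.45) = 70.90 g/mol.
M(HCl) = 1.008 + 35.45 = 36.458 g/mol.
n(Cl2) = 141.8 / 70.90 = 2.0000 mol.
Reaction (1): Cl2→FeCl3 ratio 3:2 ⇒ n(FeCl3) = 1.3333 mol.
Reaction (2): FeCl3→NaCl ratio 1:3 ⇒ n(NaCl) = 4.0000 mol.
Reaction (3): NaCl→HCl ratio 2:2 ⇒ n(HCl) = 4.0000 mol.
Mass of HCl = 4.0000 × 36.458 = 145.83 g.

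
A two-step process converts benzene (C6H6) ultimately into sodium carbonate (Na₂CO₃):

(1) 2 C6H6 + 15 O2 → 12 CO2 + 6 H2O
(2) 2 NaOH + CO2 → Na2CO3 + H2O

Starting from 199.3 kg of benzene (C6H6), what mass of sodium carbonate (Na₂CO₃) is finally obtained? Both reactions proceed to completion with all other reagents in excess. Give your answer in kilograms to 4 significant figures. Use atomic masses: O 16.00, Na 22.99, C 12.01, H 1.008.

M(C6H6) = 6(12.01) + 6(1.008) = 78.108 g/mol.
M(Na2CO3) = 2(22.99) + 12.01 + 3(16.00) = 105.99 g/mol.
199.3 kg = 199300 g.
n(C6H6) = 199300 / 78.108 = 2551.6 mol.
Step 1 gives a 2:12 ratio of C6H6 to CO2, so n(CO2) = 15310 mol.
In step 2 the CO2:Na2CO3 ratio is 1:1, so n(Na2CO3) = 15310 mol.
Mass of Na2CO3 = 15310 × 105.99 = 1.6227 × 10^6 g = 1623 kg.

1623 kg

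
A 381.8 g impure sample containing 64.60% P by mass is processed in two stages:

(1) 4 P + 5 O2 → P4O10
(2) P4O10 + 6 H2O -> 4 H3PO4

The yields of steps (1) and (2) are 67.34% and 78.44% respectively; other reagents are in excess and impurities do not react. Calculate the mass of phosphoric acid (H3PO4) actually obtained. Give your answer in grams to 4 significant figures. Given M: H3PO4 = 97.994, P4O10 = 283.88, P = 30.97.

Pure P = 381.8 × 0.6460 = 246.64 g.
n(P) = 246.64 / 30.97 = 7.9639 mol.
Step 1 (P:P4O10 = 4:1): theoretical n(P4O10) = 1.9910 mol; at 67.34% yield, n(P4O10) = 1.3407 mol.
Step 2 (P4O10:H3PO4 = 1:4): theoretical n(H3PO4) = 5.3629 mol, so theoretical mass = 5.3629 × 97.994 = 525.53 g.
At 78.44% yield, actual mass of H3PO4 = 525.53 × 0.7844 = 412.23 g.

412.2 g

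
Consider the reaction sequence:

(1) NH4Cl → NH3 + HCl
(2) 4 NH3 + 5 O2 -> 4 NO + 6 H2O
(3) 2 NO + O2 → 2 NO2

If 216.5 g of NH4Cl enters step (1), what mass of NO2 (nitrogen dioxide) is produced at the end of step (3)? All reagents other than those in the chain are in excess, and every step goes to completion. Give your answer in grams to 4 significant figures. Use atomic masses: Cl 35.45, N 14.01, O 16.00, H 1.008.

M(NH4Cl) = 14.01 + 4(1.008) + 35.45 = 53.492 g/mol.
M(NO2) = 14.01 + 2(16.00) = 46.01 g/mol.
n(NH4Cl) = 216.5 / 53.492 = 4.0473 mol.
Reaction (1): NH4Cl→NH3 ratio 1:1 ⇒ n(NH3) = 4.0473 mol.
Reaction (2): NH3→NO ratio 4:4 ⇒ n(NO) = 4.0473 mol.
Reaction (3): NO→NO2 ratio 2:2 ⇒ n(NO2) = 4.0473 mol.
Mass of NO2 = 4.0473 × 46.01 = 186.22 g.

186.2 g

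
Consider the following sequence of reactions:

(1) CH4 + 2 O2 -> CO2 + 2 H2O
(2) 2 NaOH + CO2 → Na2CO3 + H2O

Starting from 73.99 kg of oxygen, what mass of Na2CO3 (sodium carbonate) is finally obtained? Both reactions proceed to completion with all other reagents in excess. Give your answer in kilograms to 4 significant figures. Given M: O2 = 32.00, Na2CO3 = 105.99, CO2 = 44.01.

73.99 kg = 73990 g.
n(O2) = 73990 / 32.00 = 2312.2 mol.
Step 1 gives a 2:1 ratio of O2 to CO2, so n(CO2) = 1156.1 mol.
In step 2 the CO2:Na2CO3 ratio is 1:1, so n(Na2CO3) = 1156.1 mol.
Mass of Na2CO3 = 1156.1 × 105.99 = 122530 g = 122.5 kg.

122.5 kg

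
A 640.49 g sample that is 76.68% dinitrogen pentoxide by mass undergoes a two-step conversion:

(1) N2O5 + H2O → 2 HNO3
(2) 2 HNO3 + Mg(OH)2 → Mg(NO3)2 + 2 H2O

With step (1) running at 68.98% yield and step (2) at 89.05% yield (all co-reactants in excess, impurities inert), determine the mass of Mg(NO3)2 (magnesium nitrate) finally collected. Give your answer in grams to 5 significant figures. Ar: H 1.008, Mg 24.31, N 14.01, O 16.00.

Pure N2O5 = 640.49 × 0.7668 = 491.128 g.
M(N2O5) = 2(14.01) + 5(16.00) = 108.02 g/mol.
M(Mg(NO3)2) = 24.31 + 2(14.01) + 6(16.00) = 148.33 g/mol.
n(N2O5) = 491.128 / 108.02 = 4.54664 mol.
Step 1 (N2O5:HNO3 = 1:2): theoretical n(HNO3) = 9.09327 mol; at 68.98% yield, n(HNO3) = 6.27254 mol.
Step 2 (HNO3:Mg(NO3)2 = 2:1): theoretical n(Mg(NO3)2) = 3.13627 mol, so theoretical mass = 3.13627 × 148.33 = 465.203 g.
At 89.05% yield, actual mass of Mg(NO3)2 = 465.203 × 0.8905 = 414.263 g.

414.26 g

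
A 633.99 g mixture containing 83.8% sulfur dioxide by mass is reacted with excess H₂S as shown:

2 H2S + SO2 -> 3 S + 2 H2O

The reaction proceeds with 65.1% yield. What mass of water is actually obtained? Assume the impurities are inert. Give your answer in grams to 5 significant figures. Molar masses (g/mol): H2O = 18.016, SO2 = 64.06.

Pure SO2 available = 633.99 g × 0.838 = 531.284 g.
n(SO2) = 531.284 g / 64.06 g/mol = 8.29353 mol.
From the equation the SO2:H2O mole ratio is 1:2, so n(H2O) = 8.29353 × 2/1 = 16.5871 mol.
Mass of H2O = 16.5871 mol × 18.016 g/mol = 298.833 g.
Actual mass collected = 298.833 g × 0.651 = 194.540 g.

194.54 g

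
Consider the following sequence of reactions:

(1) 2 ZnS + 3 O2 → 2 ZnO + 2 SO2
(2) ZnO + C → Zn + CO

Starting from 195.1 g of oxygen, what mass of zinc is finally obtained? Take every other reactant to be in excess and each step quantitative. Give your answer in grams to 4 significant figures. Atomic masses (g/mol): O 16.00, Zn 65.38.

M(O2) = 2(16.00) = 32.00 g/mol.
M(Zn) = 65.38 g/mol.
n(O2) = 195.10 / 32.00 = 6.0969 mol.
Step 1 gives a 3:2 ratio of O2 to ZnO, so n(ZnO) = 4.0646 mol.
In step 2 the ZnO:Zn ratio is 1:1, so n(Zn) = 4.0646 mol.
Mass of Zn = 4.0646 × 65.38 = 265.74 g.

265.7 g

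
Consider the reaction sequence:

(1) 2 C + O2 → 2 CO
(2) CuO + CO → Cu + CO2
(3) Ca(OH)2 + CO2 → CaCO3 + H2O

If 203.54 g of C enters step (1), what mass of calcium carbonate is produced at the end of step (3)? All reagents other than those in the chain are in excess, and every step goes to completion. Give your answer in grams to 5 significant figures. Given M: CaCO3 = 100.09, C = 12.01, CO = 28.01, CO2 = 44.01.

1696.3 g

n(C) = 203.54 / 12.01 = 16.9475 mol.
Reaction (1): C→CO ratio 2:2 ⇒ n(CO) = 16.9475 mol.
Reaction (2): CO→CO2 ratio 1:1 ⇒ n(CO2) = 16.9475 mol.
Reaction (3): CO2→CaCO3 ratio 1:1 ⇒ n(CaCO3) = 16.9475 mol.
Mass of CaCO3 = 16.9475 × 100.09 = 1696.28 g.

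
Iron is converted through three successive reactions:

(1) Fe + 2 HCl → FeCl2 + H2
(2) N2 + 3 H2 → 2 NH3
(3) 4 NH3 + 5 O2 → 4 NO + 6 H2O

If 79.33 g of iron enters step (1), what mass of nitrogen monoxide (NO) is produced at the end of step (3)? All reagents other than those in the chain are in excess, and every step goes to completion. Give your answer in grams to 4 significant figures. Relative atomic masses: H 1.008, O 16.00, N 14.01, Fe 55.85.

M(Fe) = 55.85 g/mol.
M(NO) = 14.01 + 16.00 = 30.01 g/mol.
n(Fe) = 79.33 / 55.85 = 1.4204 mol.
Reaction (1): Fe→H2 ratio 1:1 ⇒ n(H2) = 1.4204 mol.
Reaction (2): H2→NH3 ratio 3:2 ⇒ n(NH3) = 0.94694 mol.
Reaction (3): NH3→NO ratio 4:4 ⇒ n(NO) = 0.94694 mol.
Mass of NO = 0.94694 × 30.01 = 28.418 g.

28.42 g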